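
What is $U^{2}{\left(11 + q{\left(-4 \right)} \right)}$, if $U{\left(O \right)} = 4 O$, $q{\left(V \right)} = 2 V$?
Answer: $144$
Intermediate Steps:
$U^{2}{\left(11 + q{\left(-4 \right)} \right)} = \left(4 \left(11 + 2 \left(-4\right)\right)\right)^{2} = \left(4 \left(11 - 8\right)\right)^{2} = \left(4 \cdot 3\right)^{2} = 12^{2} = 144$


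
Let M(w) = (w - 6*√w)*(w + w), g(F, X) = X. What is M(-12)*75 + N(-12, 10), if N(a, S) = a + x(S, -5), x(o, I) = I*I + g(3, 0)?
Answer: 21613 + 21600*I*√3 ≈ 21613.0 + 37412.0*I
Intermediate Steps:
x(o, I) = I² (x(o, I) = I*I + 0 = I² + 0 = I²)
M(w) = 2*w*(w - 6*√w) (M(w) = (w - 6*√w)*(2*w) = 2*w*(w - 6*√w))
N(a, S) = 25 + a (N(a, S) = a + (-5)² = a + 25 = 25 + a)
M(-12)*75 + N(-12, 10) = (-(-288)*I*√3 + 2*(-12)²)*75 + (25 - 12) = (-(-288)*I*√3 + 2*144)*75 + 13 = (288*I*√3 + 288)*75 + 13 = (288 + 288*I*√3)*75 + 13 = (21600 + 21600*I*√3) + 13 = 21613 + 21600*I*√3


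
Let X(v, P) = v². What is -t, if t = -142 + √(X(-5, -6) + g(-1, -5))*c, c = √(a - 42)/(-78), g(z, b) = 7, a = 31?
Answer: 142 + 2*I*√22/39 ≈ 142.0 + 0.24053*I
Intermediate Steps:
c = -I*√11/78 (c = √(31 - 42)/(-78) = √(-11)*(-1/78) = (I*√11)*(-1/78) = -I*√11/78 ≈ -0.042521*I)
t = -142 - 2*I*√22/39 (t = -142 + √((-5)² + 7)*(-I*√11/78) = -142 + √(25 + 7)*(-I*√11/78) = -142 + √32*(-I*√11/78) = -142 + (4*√2)*(-I*√11/78) = -142 - 2*I*√22/39 ≈ -142.0 - 0.24053*I)
-t = -(-142 - 2*I*√22/39) = 142 + 2*I*√22/39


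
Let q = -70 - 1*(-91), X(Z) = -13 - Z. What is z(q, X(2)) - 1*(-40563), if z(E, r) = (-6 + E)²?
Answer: 40788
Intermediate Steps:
q = 21 (q = -70 + 91 = 21)
z(q, X(2)) - 1*(-40563) = (-6 + 21)² - 1*(-40563) = 15² + 40563 = 225 + 40563 = 40788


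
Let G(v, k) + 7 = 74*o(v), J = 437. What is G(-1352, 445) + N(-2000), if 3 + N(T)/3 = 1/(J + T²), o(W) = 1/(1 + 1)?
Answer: 28003060/1333479 ≈ 21.000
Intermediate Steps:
o(W) = ½ (o(W) = 1/2 = ½)
G(v, k) = 30 (G(v, k) = -7 + 74*(½) = -7 + 37 = 30)
N(T) = -9 + 3/(437 + T²)
G(-1352, 445) + N(-2000) = 30 + 3*(-1310 - 3*(-2000)²)/(437 + (-2000)²) = 30 + 3*(-1310 - 3*4000000)/(437 + 4000000) = 30 + 3*(-1310 - 12000000)/4000437 = 30 + 3*(1/4000437)*(-12001310) = 30 - 12001310/1333479 = 28003060/1333479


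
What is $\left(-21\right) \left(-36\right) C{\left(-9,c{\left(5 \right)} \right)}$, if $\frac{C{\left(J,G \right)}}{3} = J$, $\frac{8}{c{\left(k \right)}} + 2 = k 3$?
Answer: $-20412$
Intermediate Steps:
$c{\left(k \right)} = \frac{8}{-2 + 3 k}$ ($c{\left(k \right)} = \frac{8}{-2 + k 3} = \frac{8}{-2 + 3 k}$)
$C{\left(J,G \right)} = 3 J$
$\left(-21\right) \left(-36\right) C{\left(-9,c{\left(5 \right)} \right)} = \left(-21\right) \left(-36\right) 3 \left(-9\right) = 756 \left(-27\right) = -20412$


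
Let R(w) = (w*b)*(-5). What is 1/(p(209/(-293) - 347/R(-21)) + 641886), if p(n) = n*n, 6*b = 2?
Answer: 105165025/67515835185346 ≈ 1.5576e-6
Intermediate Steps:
b = ⅓ (b = (⅙)*2 = ⅓ ≈ 0.33333)
R(w) = -5*w/3 (R(w) = (w*(⅓))*(-5) = (w/3)*(-5) = -5*w/3)
p(n) = n²
1/(p(209/(-293) - 347/R(-21)) + 641886) = 1/((209/(-293) - 347/((-5/3*(-21))))² + 641886) = 1/((209*(-1/293) - 347/35)² + 641886) = 1/((-209/293 - 347*1/35)² + 641886) = 1/((-209/293 - 347/35)² + 641886) = 1/((-108986/10255)² + 641886) = 1/(11877948196/105165025 + 641886) = 1/(67515835185346/105165025) = 105165025/67515835185346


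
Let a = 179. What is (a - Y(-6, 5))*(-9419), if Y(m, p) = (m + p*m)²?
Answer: 10521023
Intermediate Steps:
Y(m, p) = (m + m*p)²
(a - Y(-6, 5))*(-9419) = (179 - (-6)²*(1 + 5)²)*(-9419) = (179 - 36*6²)*(-9419) = (179 - 36*36)*(-9419) = (179 - 1*1296)*(-9419) = (179 - 1296)*(-9419) = -1117*(-9419) = 10521023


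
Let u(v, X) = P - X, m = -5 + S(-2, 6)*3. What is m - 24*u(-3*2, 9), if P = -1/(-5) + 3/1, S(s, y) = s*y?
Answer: 491/5 ≈ 98.200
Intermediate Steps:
P = 16/5 (P = -1*(-1/5) + 3*1 = 1/5 + 3 = 16/5 ≈ 3.2000)
m = -41 (m = -5 - 2*6*3 = -5 - 12*3 = -5 - 36 = -41)
u(v, X) = 16/5 - X
m - 24*u(-3*2, 9) = -41 - 24*(16/5 - 1*9) = -41 - 24*(16/5 - 9) = -41 - 24*(-29/5) = -41 + 696/5 = 491/5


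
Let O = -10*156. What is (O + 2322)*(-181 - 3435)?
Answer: -2755392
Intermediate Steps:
O = -1560
(O + 2322)*(-181 - 3435) = (-1560 + 2322)*(-181 - 3435) = 762*(-3616) = -2755392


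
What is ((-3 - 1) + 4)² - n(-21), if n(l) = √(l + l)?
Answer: -I*√42 ≈ -6.4807*I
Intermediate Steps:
n(l) = √2*√l (n(l) = √(2*l) = √2*√l)
((-3 - 1) + 4)² - n(-21) = ((-3 - 1) + 4)² - √2*√(-21) = (-4 + 4)² - √2*I*√21 = 0² - I*√42 = 0 - I*√42 = -I*√42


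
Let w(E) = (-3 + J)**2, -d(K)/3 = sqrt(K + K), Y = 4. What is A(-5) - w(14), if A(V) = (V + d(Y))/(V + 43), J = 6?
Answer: -347/38 - 3*sqrt(2)/19 ≈ -9.3549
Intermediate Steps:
d(K) = -3*sqrt(2)*sqrt(K) (d(K) = -3*sqrt(K + K) = -3*sqrt(2)*sqrt(K))
w(E) = 9 (w(E) = (-3 + 6)**2 = 3**2 = 9)
A(V) = (V - 6*sqrt(2))/(43 + V) (A(V) = (V - 3*sqrt(2)*sqrt(4))/(V + 43) = (V - 3*sqrt(2)*2)/(43 + V) = (V - 6*sqrt(2))/(43 + V))
A(-5) - w(14) = (-5 - 6*sqrt(2))/(43 - 5) - 1*9 = (-5 - 6*sqrt(2))/38 - 9 = (-5/38 - 3*sqrt(2)/19) - 9 = -347/38 - 3*sqrt(2)/19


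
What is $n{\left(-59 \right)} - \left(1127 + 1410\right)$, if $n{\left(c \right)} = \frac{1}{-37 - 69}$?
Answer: $- \frac{268923}{106} \approx -2537.0$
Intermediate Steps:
$n{\left(c \right)} = - \frac{1}{106}$ ($n{\left(c \right)} = \frac{1}{-106} = - \frac{1}{106}$)
$n{\left(-59 \right)} - \left(1127 + 1410\right) = - \frac{1}{106} - \left(1127 + 1410\right) = - \frac{1}{106} - 2537 = - \frac{268923}{106}$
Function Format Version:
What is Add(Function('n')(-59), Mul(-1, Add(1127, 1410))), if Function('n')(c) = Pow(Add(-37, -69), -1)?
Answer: Rational(-268923, 106) ≈ -2537.0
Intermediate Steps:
Function('n')(c) = Rational(-1, 106) (Function('n')(c) = Pow(-106, -1) = Rational(-1, 106))
Add(Function('n')(-59), Mul(-1, Add(1127, 1410))) = Add(Rational(-1, 106), Mul(-1, Add(1127, 1410))) = Add(Rational(-1, 106), Mul(-1, 2537)) = Add(Rational(-1, 106), -2537) = Rational(-268923, 106)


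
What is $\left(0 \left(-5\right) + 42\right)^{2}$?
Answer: $1764$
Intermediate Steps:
$\left(0 \left(-5\right) + 42\right)^{2} = \left(0 + 42\right)^{2} = 42^{2} = 1764$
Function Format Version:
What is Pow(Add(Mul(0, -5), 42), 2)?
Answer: 1764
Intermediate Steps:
Pow(Add(Mul(0, -5), 42), 2) = Pow(Add(0, 42), 2) = Pow(42, 2) = 1764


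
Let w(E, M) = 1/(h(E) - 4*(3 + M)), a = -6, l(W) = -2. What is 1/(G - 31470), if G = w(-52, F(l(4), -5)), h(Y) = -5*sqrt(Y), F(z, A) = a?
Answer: -45442668/1430080384321 - 10*I*sqrt(13)/1430080384321 ≈ -3.1776e-5 - 2.5212e-11*I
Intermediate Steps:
F(z, A) = -6
w(E, M) = 1/(-12 - 5*sqrt(E) - 4*M) (w(E, M) = 1/(-5*sqrt(E) - 4*(3 + M)) = 1/(-5*sqrt(E) + (-12 - 4*M)) = 1/(-12 - 5*sqrt(E) - 4*M))
G = -1/(-12 + 10*I*sqrt(13)) (G = -1/(12 + 4*(-6) + 5*sqrt(-52)) = -1/(12 - 24 + 5*(2*I*sqrt(13))) = -1/(12 - 24 + 10*I*sqrt(13)) = -1/(-12 + 10*I*sqrt(13)) ≈ 0.0083102 + 0.024969*I)
1/(G - 31470) = 1/((3/361 + 5*I*sqrt(13)/722) - 31470) = 1/(-11360667/361 + 5*I*sqrt(13)/722)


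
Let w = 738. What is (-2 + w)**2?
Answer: 541696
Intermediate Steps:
(-2 + w)**2 = (-2 + 738)**2 = 736**2 = 541696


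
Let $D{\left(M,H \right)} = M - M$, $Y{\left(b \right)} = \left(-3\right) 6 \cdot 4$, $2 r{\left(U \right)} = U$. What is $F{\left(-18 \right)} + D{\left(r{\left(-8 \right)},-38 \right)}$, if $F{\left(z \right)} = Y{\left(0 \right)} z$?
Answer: $1296$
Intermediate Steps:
$r{\left(U \right)} = \frac{U}{2}$
$Y{\left(b \right)} = -72$ ($Y{\left(b \right)} = \left(-18\right) 4 = -72$)
$D{\left(M,H \right)} = 0$
$F{\left(z \right)} = - 72 z$
$F{\left(-18 \right)} + D{\left(r{\left(-8 \right)},-38 \right)} = \left(-72\right) \left(-18\right) + 0 = 1296 + 0 = 1296$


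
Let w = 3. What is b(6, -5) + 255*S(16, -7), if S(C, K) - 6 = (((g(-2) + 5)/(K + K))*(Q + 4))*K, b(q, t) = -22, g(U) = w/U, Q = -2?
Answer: 4801/2 ≈ 2400.5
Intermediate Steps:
g(U) = 3/U
S(C, K) = 19/2 (S(C, K) = 6 + (((3/(-2) + 5)/(K + K))*(-2 + 4))*K = 6 + (((3*(-1/2) + 5)/((2*K)))*2)*K = 6 + (((-3/2 + 5)*(1/(2*K)))*2)*K = 6 + ((7*(1/(2*K))/2)*2)*K = 6 + ((7/(4*K))*2)*K = 6 + (7/(2*K))*K = 6 + 7/2 = 19/2)
b(6, -5) + 255*S(16, -7) = -22 + 255*(19/2) = -22 + 4845/2 = 4801/2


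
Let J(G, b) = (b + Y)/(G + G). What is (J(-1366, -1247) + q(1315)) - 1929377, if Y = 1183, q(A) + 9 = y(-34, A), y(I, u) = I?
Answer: -1317793844/683 ≈ -1.9294e+6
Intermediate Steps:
q(A) = -43 (q(A) = -9 - 34 = -43)
J(G, b) = (1183 + b)/(2*G) (J(G, b) = (b + 1183)/(G + G) = (1183 + b)/((2*G)) = (1183 + b)*(1/(2*G)) = (1183 + b)/(2*G))
(J(-1366, -1247) + q(1315)) - 1929377 = ((½)*(1183 - 1247)/(-1366) - 43) - 1929377 = ((½)*(-1/1366)*(-64) - 43) - 1929377 = (16/683 - 43) - 1929377 = -29353/683 - 1929377 = -1317793844/683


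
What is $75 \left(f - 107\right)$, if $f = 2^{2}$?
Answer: $-7725$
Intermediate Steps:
$f = 4$
$75 \left(f - 107\right) = 75 \left(4 - 107\right) = 75 \left(-103\right) = -7725$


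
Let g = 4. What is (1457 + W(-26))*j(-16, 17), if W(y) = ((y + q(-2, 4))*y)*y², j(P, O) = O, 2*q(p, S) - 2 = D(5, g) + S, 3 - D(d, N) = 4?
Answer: 7046381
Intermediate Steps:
D(d, N) = -1 (D(d, N) = 3 - 1*4 = 3 - 4 = -1)
q(p, S) = ½ + S/2 (q(p, S) = 1 + (-1 + S)/2 = 1 + (-½ + S/2) = ½ + S/2)
W(y) = y³*(5/2 + y) (W(y) = ((y + (½ + (½)*4))*y)*y² = ((y + (½ + 2))*y)*y² = ((y + 5/2)*y)*y² = ((5/2 + y)*y)*y² = (y*(5/2 + y))*y² = y³*(5/2 + y))
(1457 + W(-26))*j(-16, 17) = (1457 + (-26)³*(5/2 - 26))*17 = (1457 - 17576*(-47/2))*17 = (1457 + 413036)*17 = 414493*17 = 7046381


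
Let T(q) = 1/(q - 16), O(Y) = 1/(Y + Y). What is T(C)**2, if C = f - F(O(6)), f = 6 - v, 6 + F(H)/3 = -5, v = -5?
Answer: 1/784 ≈ 0.0012755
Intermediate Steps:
O(Y) = 1/(2*Y)
F(H) = -33 (F(H) = -18 + 3*(-5) = -18 - 15 = -33)
f = 11 (f = 6 - 1*(-5) = 6 + 5 = 11)
C = 44 (C = 11 - 1*(-33) = 11 + 33 = 44)
T(q) = 1/(-16 + q)
T(C)**2 = (1/(-16 + 44))**2 = (1/28)**2 = 1/784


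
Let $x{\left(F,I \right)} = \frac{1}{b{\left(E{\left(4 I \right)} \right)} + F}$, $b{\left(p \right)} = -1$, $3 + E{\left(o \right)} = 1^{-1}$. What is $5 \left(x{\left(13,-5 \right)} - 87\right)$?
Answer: $- \frac{5215}{12} \approx -434.58$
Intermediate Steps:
$E{\left(o \right)} = -2$ ($E{\left(o \right)} = -3 + 1^{-1} = -3 + 1 = -2$)
$x{\left(F,I \right)} = \frac{1}{-1 + F}$
$5 \left(x{\left(13,-5 \right)} - 87\right) = 5 \left(\frac{1}{-1 + 13} - 87\right) = 5 \left(\frac{1}{12} - 87\right) = 5 \left(- \frac{1043}{12}\right) = - \frac{5215}{12}$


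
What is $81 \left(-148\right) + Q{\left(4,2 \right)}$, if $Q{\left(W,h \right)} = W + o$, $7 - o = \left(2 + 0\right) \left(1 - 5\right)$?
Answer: $-11969$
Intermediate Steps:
$o = 15$ ($o = 7 - \left(2 + 0\right) \left(1 - 5\right) = 7 - 2 \left(-4\right) = 7 - -8 = 7 + 8 = 15$)
$Q{\left(W,h \right)} = 15 + W$ ($Q{\left(W,h \right)} = W + 15 = 15 + W$)
$81 \left(-148\right) + Q{\left(4,2 \right)} = 81 \left(-148\right) + \left(15 + 4\right) = -11988 + 19 = -11969$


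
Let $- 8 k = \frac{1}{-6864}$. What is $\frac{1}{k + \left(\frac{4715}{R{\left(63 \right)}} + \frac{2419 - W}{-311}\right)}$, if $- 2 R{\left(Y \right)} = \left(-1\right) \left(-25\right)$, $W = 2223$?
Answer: $- \frac{85388160}{32262226157} \approx -0.0026467$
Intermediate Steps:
$R{\left(Y \right)} = - \frac{25}{2}$ ($R{\left(Y \right)} = - \frac{\left(-1\right) \left(-25\right)}{2} = \left(- \frac{1}{2}\right) 25 = - \frac{25}{2}$)
$k = \frac{1}{54912}$ ($k = - \frac{1}{8 \left(-6864\right)} = \left(- \frac{1}{8}\right) \left(- \frac{1}{6864}\right) = \frac{1}{54912} \approx 1.8211 \cdot 10^{-5}$)
$\frac{1}{k + \left(\frac{4715}{R{\left(63 \right)}} + \frac{2419 - W}{-311}\right)} = \frac{1}{\frac{1}{54912} + \left(\frac{4715}{- \frac{25}{2}} + \frac{2419 - 2223}{-311}\right)} = \frac{1}{\frac{1}{54912} + \left(4715 \left(- \frac{2}{25}\right) + \left(2419 - 2223\right) \left(- \frac{1}{311}\right)\right)} = \frac{1}{\frac{1}{54912} + \left(- \frac{1886}{5} + 196 \left(- \frac{1}{311}\right)\right)} = \frac{1}{\frac{1}{54912} - \frac{587526}{1555}} = \frac{1}{- \frac{32262226157}{85388160}} = - \frac{85388160}{32262226157}$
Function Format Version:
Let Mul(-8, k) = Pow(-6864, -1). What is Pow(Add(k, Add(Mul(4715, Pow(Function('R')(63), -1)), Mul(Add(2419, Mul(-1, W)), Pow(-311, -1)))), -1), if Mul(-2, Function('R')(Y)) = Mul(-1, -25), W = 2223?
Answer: Rational(-85388160, 32262226157) ≈ -0.0026467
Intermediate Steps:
Function('R')(Y) = Rational(-25, 2) (Function('R')(Y) = Mul(Rational(-1, 2), Mul(-1, -25)) = Mul(Rational(-1, 2), 25) = Rational(-25, 2))
k = Rational(1, 54912) (k = Mul(Rational(-1, 8), Pow(-6864, -1)) = Mul(Rational(-1, 8), Rational(-1, 6864)) = Rational(1, 54912) ≈ 1.8211e-5)
Pow(Add(k, Add(Mul(4715, Pow(Function('R')(63), -1)), Mul(Add(2419, Mul(-1, W)), Pow(-311, -1)))), -1) = Pow(Add(Rational(1, 54912), Add(Mul(4715, Pow(Rational(-25, 2), -1)), Mul(Add(2419, Mul(-1, 2223)), Pow(-311, -1)))), -1) = Pow(Add(Rational(1, 54912), Add(Mul(4715, Rational(-2, 25)), Mul(Add(2419, -2223), Rational(-1, 311)))), -1) = Pow(Add(Rational(1, 54912), Add(Rational(-1886, 5), Mul(196, Rational(-1, 311)))), -1) = Pow(Add(Rational(1, 54912), Add(Rational(-1886, 5), Rational(-196, 311))), -1) = Pow(Add(Rational(1, 54912), Rational(-587526, 1555)), -1) = Pow(Rational(-32262226157, 85388160), -1) = Rational(-85388160, 32262226157)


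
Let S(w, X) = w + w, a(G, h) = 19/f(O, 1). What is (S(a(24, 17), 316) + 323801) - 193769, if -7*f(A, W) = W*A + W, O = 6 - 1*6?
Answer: 129766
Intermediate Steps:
O = 0 (O = 6 - 6 = 0)
f(A, W) = -W/7 - A*W/7 (f(A, W) = -(W*A + W)/7 = -(A*W + W)/7 = -(W + A*W)/7 = -W/7 - A*W/7)
a(G, h) = -133 (a(G, h) = 19/((-⅐*1*(1 + 0))) = 19/((-⅐*1*1)) = 19/(-⅐) = 19*(-7) = -133)
S(w, X) = 2*w
(S(a(24, 17), 316) + 323801) - 193769 = (2*(-133) + 323801) - 193769 = (-266 + 323801) - 193769 = 323535 - 193769 = 129766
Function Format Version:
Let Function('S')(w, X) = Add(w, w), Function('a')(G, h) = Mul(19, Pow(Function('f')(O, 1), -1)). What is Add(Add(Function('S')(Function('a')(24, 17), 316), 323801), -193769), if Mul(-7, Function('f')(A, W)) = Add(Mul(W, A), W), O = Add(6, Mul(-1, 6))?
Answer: 129766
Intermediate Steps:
O = 0 (O = Add(6, -6) = 0)
Function('f')(A, W) = Add(Mul(Rational(-1, 7), W), Mul(Rational(-1, 7), A, W)) (Function('f')(A, W) = Mul(Rational(-1, 7), Add(Mul(W, A), W)) = Mul(Rational(-1, 7), Add(Mul(A, W), W)) = Mul(Rational(-1, 7), Add(W, Mul(A, W))) = Add(Mul(Rational(-1, 7), W), Mul(Rational(-1, 7), A, W)))
Function('a')(G, h) = -133 (Function('a')(G, h) = Mul(19, Pow(Mul(Rational(-1, 7), 1, Add(1, 0)), -1)) = Mul(19, Pow(Mul(Rational(-1, 7), 1, 1), -1)) = Mul(19, Pow(Rational(-1, 7), -1)) = Mul(19, -7) = -133)
Function('S')(w, X) = Mul(2, w)
Add(Add(Function('S')(Function('a')(24, 17), 316), 323801), -193769) = Add(Add(Mul(2, -133), 323801), -193769) = Add(Add(-266, 323801), -193769) = Add(323535, -193769) = 129766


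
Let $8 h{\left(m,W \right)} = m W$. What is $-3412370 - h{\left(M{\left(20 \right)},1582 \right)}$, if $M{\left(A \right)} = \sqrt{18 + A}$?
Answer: $-3412370 - \frac{791 \sqrt{38}}{4} \approx -3.4136 \cdot 10^{6}$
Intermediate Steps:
$h{\left(m,W \right)} = \frac{W m}{8}$ ($h{\left(m,W \right)} = \frac{m W}{8} = \frac{W m}{8}$)
$-3412370 - h{\left(M{\left(20 \right)},1582 \right)} = -3412370 - \frac{1}{8} \cdot 1582 \sqrt{18 + 20} = -3412370 - \frac{1}{8} \cdot 1582 \sqrt{38} = -3412370 - \frac{791 \sqrt{38}}{4}$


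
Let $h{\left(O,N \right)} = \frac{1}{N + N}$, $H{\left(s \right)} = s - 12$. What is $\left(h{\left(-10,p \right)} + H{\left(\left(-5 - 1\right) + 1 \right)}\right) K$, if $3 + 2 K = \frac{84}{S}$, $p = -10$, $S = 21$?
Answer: $- \frac{341}{40} \approx -8.525$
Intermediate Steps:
$H{\left(s \right)} = -12 + s$
$K = \frac{1}{2}$ ($K = - \frac{3}{2} + \frac{84 \cdot \frac{1}{21}}{2} = - \frac{3}{2} + \frac{1}{2} \cdot 4 = - \frac{3}{2} + 2 = \frac{1}{2} \approx 0.5$)
$h{\left(O,N \right)} = \frac{1}{2 N}$
$\left(h{\left(-10,p \right)} + H{\left(\left(-5 - 1\right) + 1 \right)}\right) K = \left(\frac{1}{2 \left(-10\right)} + \left(-12 + \left(\left(-5 - 1\right) + 1\right)\right)\right) \frac{1}{2} = \left(\frac{1}{2} \left(- \frac{1}{10}\right) + \left(-12 + \left(-6 + 1\right)\right)\right) \frac{1}{2} = \left(- \frac{1}{20} - 17\right) \frac{1}{2} = \left(- \frac{341}{20}\right) \frac{1}{2} = - \frac{341}{40}$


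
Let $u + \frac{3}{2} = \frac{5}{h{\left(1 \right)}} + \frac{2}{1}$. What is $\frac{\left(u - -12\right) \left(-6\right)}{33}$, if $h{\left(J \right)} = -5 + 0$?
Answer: $- \frac{23}{11} \approx -2.0909$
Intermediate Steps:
$h{\left(J \right)} = -5$
$u = - \frac{1}{2}$ ($u = - \frac{3}{2} + \left(\frac{5}{-5} + \frac{2}{1}\right) = - \frac{3}{2} + \left(5 \left(- \frac{1}{5}\right) + 2 \cdot 1\right) = - \frac{3}{2} + \left(-1 + 2\right) = - \frac{3}{2} + 1 = - \frac{1}{2} \approx -0.5$)
$\frac{\left(u - -12\right) \left(-6\right)}{33} = \frac{\left(- \frac{1}{2} - -12\right) \left(-6\right)}{33} = \left(- \frac{1}{2} + 12\right) \left(-6\right) \frac{1}{33} = \frac{23}{2} \left(-6\right) \frac{1}{33} = \left(-69\right) \frac{1}{33} = - \frac{23}{11}$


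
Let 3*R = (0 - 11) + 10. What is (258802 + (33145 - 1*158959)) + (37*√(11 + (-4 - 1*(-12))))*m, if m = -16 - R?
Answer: 132988 - 1739*√19/3 ≈ 1.3046e+5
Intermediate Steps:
R = -⅓ (R = ((0 - 11) + 10)/3 = (-11 + 10)/3 = (⅓)*(-1) = -⅓ ≈ -0.33333)
m = -47/3 (m = -16 - 1*(-⅓) = -16 + ⅓ = -47/3 ≈ -15.667)
(258802 + (33145 - 1*158959)) + (37*√(11 + (-4 - 1*(-12))))*m = (258802 + (33145 - 1*158959)) + (37*√(11 + (-4 - 1*(-12))))*(-47/3) = (258802 + (33145 - 158959)) + (37*√(11 + (-4 + 12)))*(-47/3) = (258802 - 125814) + (37*√(11 + 8))*(-47/3) = 132988 + (37*√19)*(-47/3) = 132988 - 1739*√19/3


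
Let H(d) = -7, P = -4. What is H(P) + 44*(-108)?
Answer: -4759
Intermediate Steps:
H(P) + 44*(-108) = -7 + 44*(-108) = -7 - 4752 = -4759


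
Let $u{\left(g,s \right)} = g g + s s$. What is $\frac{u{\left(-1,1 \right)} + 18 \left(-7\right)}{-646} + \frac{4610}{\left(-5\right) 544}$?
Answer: $- \frac{7767}{5168} \approx -1.5029$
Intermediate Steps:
$u{\left(g,s \right)} = g^{2} + s^{2}$
$\frac{u{\left(-1,1 \right)} + 18 \left(-7\right)}{-646} + \frac{4610}{\left(-5\right) 544} = \frac{\left(\left(-1\right)^{2} + 1^{2}\right) + 18 \left(-7\right)}{-646} + \frac{4610}{\left(-5\right) 544} = \left(\left(1 + 1\right) - 126\right) \left(- \frac{1}{646}\right) + \frac{4610}{-2720} = \left(2 - 126\right) \left(- \frac{1}{646}\right) + 4610 \left(- \frac{1}{2720}\right) = \left(-124\right) \left(- \frac{1}{646}\right) - \frac{461}{272} = \frac{62}{323} - \frac{461}{272} = - \frac{7767}{5168}$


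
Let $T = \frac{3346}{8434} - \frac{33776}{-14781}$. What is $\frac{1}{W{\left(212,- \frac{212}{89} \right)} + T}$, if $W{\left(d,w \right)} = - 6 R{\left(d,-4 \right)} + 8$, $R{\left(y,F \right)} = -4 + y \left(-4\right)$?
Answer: $\frac{62331477}{319304324245} \approx 0.00019521$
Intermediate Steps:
$T = \frac{167162005}{62331477}$ ($T = 3346 \cdot \frac{1}{8434} - - \frac{33776}{14781} = \frac{1673}{4217} + \frac{33776}{14781} = \frac{167162005}{62331477} \approx 2.6818$)
$R{\left(y,F \right)} = -4 - 4 y$
$W{\left(d,w \right)} = 32 + 24 d$ ($W{\left(d,w \right)} = - 6 \left(-4 - 4 d\right) + 8 = \left(24 + 24 d\right) + 8 = 32 + 24 d$)
$\frac{1}{W{\left(212,- \frac{212}{89} \right)} + T} = \frac{1}{\left(32 + 24 \cdot 212\right) + \frac{167162005}{62331477}} = \frac{1}{\left(32 + 5088\right) + \frac{167162005}{62331477}} = \frac{1}{5120 + \frac{167162005}{62331477}} = \frac{1}{\frac{319304324245}{62331477}} = \frac{62331477}{319304324245}$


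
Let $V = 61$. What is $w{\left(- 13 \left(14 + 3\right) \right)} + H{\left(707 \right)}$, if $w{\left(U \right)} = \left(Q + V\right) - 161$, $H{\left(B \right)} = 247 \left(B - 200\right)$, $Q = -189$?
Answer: $124940$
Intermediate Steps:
$H{\left(B \right)} = -49400 + 247 B$ ($H{\left(B \right)} = 247 \left(-200 + B\right) = -49400 + 247 B$)
$w{\left(U \right)} = -289$ ($w{\left(U \right)} = \left(-189 + 61\right) - 161 = -128 - 161 = -289$)
$w{\left(- 13 \left(14 + 3\right) \right)} + H{\left(707 \right)} = -289 + \left(-49400 + 247 \cdot 707\right) = -289 + \left(-49400 + 174629\right) = -289 + 125229 = 124940$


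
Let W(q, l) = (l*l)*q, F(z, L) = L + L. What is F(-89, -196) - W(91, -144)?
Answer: -1887368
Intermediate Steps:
F(z, L) = 2*L
W(q, l) = q*l**2 (W(q, l) = l**2*q = q*l**2)
F(-89, -196) - W(91, -144) = 2*(-196) - 91*(-144)**2 = -392 - 91*20736 = -392 - 1*1886976 = -392 - 1886976 = -1887368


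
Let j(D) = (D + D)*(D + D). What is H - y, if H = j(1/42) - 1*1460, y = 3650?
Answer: -2253509/441 ≈ -5110.0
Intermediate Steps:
j(D) = 4*D**2 (j(D) = (2*D)*(2*D) = 4*D**2)
H = -643859/441 (H = 4*(1/42)**2 - 1*1460 = 4*(1/42)**2 - 1460 = 4*(1/1764) - 1460 = 1/441 - 1460 = -643859/441 ≈ -1460.0)
H - y = -643859/441 - 1*3650 = -643859/441 - 3650 = -2253509/441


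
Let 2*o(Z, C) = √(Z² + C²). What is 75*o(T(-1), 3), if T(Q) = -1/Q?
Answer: 75*√10/2 ≈ 118.59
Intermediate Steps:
o(Z, C) = √(C² + Z²)/2 (o(Z, C) = √(Z² + C²)/2 = √(C² + Z²)/2)
75*o(T(-1), 3) = 75*(√(3² + (-1/(-1))²)/2) = 75*(√(9 + (-1*(-1))²)/2) = 75*(√(9 + 1²)/2) = 75*(√(9 + 1)/2) = 75*(√10/2) = 75*√10/2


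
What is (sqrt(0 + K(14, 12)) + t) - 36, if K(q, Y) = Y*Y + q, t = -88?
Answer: -124 + sqrt(158) ≈ -111.43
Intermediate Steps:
K(q, Y) = q + Y**2 (K(q, Y) = Y**2 + q = q + Y**2)
(sqrt(0 + K(14, 12)) + t) - 36 = (sqrt(0 + (14 + 12**2)) - 88) - 36 = (sqrt(0 + (14 + 144)) - 88) - 36 = (sqrt(0 + 158) - 88) - 36 = (sqrt(158) - 88) - 36 = (-88 + sqrt(158)) - 36 = -124 + sqrt(158)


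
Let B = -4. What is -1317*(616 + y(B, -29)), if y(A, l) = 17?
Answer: -833661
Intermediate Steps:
-1317*(616 + y(B, -29)) = -1317*(616 + 17) = -1317*633 = -833661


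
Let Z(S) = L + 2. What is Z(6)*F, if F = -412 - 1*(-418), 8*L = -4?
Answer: 9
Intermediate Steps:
L = -½ (L = (⅛)*(-4) = -½ ≈ -0.50000)
Z(S) = 3/2 (Z(S) = -½ + 2 = 3/2)
F = 6 (F = -412 + 418 = 6)
Z(6)*F = (3/2)*6 = 9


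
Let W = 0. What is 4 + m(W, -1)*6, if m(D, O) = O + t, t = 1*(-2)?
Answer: -14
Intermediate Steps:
t = -2
m(D, O) = -2 + O (m(D, O) = O - 2 = -2 + O)
4 + m(W, -1)*6 = 4 + (-2 - 1)*6 = 4 - 3*6 = 4 - 18 = -14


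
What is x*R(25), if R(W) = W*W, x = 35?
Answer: 21875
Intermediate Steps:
R(W) = W**2
x*R(25) = 35*25**2 = 35*625 = 21875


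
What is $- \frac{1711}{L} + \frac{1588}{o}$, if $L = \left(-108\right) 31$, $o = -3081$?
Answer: $- \frac{15011}{3438396} \approx -0.0043657$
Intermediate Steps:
$L = -3348$
$- \frac{1711}{L} + \frac{1588}{o} = - \frac{1711}{-3348} + \frac{1588}{-3081} = \left(-1711\right) \left(- \frac{1}{3348}\right) + 1588 \left(- \frac{1}{3081}\right) = \frac{1711}{3348} - \frac{1588}{3081} = - \frac{15011}{3438396}$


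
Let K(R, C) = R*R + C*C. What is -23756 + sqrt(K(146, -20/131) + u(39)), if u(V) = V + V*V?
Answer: -23756 + 5974*sqrt(11)/131 ≈ -23605.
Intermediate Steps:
u(V) = V + V**2
K(R, C) = C**2 + R**2 (K(R, C) = R**2 + C**2 = C**2 + R**2)
-23756 + sqrt(K(146, -20/131) + u(39)) = -23756 + sqrt(((-20/131)**2 + 146**2) + 39*(1 + 39)) = -23756 + sqrt(((-20*1/131)**2 + 21316) + 39*40) = -23756 + sqrt(((-20/131)**2 + 21316) + 1560) = -23756 + sqrt((400/17161 + 21316) + 1560) = -23756 + sqrt(365804276/17161 + 1560) = -23756 + sqrt(392575436/17161) = -23756 + 5974*sqrt(11)/131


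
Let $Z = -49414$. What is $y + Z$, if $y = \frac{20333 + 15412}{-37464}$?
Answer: $- \frac{617093947}{12488} \approx -49415.0$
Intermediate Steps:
$y = - \frac{11915}{12488}$ ($y = 35745 \left(- \frac{1}{37464}\right) = - \frac{11915}{12488} \approx -0.95412$)
$y + Z = - \frac{11915}{12488} - 49414 = - \frac{617093947}{12488}$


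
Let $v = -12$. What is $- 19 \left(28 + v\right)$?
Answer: $-304$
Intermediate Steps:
$- 19 \left(28 + v\right) = - 19 \left(28 - 12\right) = \left(-19\right) 16 = -304$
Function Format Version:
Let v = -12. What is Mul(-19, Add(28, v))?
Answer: -304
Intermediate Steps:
Mul(-19, Add(28, v)) = Mul(-19, Add(28, -12)) = Mul(-19, 16) = -304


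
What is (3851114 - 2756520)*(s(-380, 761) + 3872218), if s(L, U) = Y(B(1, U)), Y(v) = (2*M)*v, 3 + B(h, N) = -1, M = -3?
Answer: 4238532859748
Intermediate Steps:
B(h, N) = -4 (B(h, N) = -3 - 1 = -4)
Y(v) = -6*v (Y(v) = (2*(-3))*v = -6*v)
s(L, U) = 24 (s(L, U) = -6*(-4) = 24)
(3851114 - 2756520)*(s(-380, 761) + 3872218) = (3851114 - 2756520)*(24 + 3872218) = 1094594*3872242 = 4238532859748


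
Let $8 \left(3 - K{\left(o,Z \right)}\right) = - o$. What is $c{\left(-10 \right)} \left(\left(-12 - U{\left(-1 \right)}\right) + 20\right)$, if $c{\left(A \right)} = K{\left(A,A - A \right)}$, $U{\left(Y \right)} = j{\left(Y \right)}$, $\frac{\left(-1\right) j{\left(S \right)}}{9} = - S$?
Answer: $\frac{119}{4} \approx 29.75$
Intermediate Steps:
$j{\left(S \right)} = 9 S$ ($j{\left(S \right)} = - 9 \left(- S\right) = 9 S$)
$U{\left(Y \right)} = 9 Y$
$K{\left(o,Z \right)} = 3 + \frac{o}{8}$ ($K{\left(o,Z \right)} = 3 - \frac{\left(-1\right) o}{8} = 3 + \frac{o}{8}$)
$c{\left(A \right)} = 3 + \frac{A}{8}$
$c{\left(-10 \right)} \left(\left(-12 - U{\left(-1 \right)}\right) + 20\right) = \left(3 + \frac{1}{8} \left(-10\right)\right) \left(\left(-12 - 9 \left(-1\right)\right) + 20\right) = \left(3 - \frac{5}{4}\right) \left(\left(-12 - -9\right) + 20\right) = \frac{7 \left(\left(-12 + 9\right) + 20\right)}{4} = \frac{7 \left(-3 + 20\right)}{4} = \frac{7}{4} \cdot 17 = \frac{119}{4}$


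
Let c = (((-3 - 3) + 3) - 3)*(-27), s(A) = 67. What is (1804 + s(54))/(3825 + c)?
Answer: 1871/3987 ≈ 0.46927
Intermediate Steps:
c = 162 (c = ((-6 + 3) - 3)*(-27) = (-3 - 3)*(-27) = -6*(-27) = 162)
(1804 + s(54))/(3825 + c) = (1804 + 67)/(3825 + 162) = 1871/3987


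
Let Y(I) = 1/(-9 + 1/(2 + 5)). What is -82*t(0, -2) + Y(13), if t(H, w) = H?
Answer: -7/62 ≈ -0.11290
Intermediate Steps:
Y(I) = -7/62 (Y(I) = 1/(-9 + 1/7) = 1/(-62/7) = -7/62)
-82*t(0, -2) + Y(13) = -82*0 - 7/62 = 0 - 7/62 = -7/62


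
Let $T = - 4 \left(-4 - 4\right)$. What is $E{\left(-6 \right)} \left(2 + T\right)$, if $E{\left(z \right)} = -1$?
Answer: $-34$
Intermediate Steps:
$T = 32$ ($T = \left(-4\right) \left(-8\right) = 32$)
$E{\left(-6 \right)} \left(2 + T\right) = - (2 + 32) = \left(-1\right) 34 = -34$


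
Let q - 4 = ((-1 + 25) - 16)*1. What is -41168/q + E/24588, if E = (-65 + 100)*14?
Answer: -42176371/12294 ≈ -3430.6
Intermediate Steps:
q = 12 (q = 4 + ((-1 + 25) - 16)*1 = 4 + (24 - 16)*1 = 4 + 8*1 = 4 + 8 = 12)
E = 490 (E = 35*14 = 490)
-41168/q + E/24588 = -41168/12 + 490/24588 = -41168*1/12 + 490*(1/24588) = -10292/3 + 245/12294 = -42176371/12294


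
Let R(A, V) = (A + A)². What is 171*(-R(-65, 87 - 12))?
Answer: -2889900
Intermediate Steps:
R(A, V) = 4*A² (R(A, V) = (2*A)² = 4*A²)
171*(-R(-65, 87 - 12)) = 171*(-4*(-65)²) = 171*(-4*4225) = 171*(-1*16900) = 171*(-16900) = -2889900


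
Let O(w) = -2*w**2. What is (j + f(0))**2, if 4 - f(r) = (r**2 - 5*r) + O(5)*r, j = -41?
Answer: 1369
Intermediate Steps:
f(r) = 4 - r**2 + 55*r (f(r) = 4 - ((r**2 - 5*r) + (-2*5**2)*r) = 4 - ((r**2 - 5*r) + (-2*25)*r) = 4 - ((r**2 - 5*r) - 50*r) = 4 - (r**2 - 55*r) = 4 + (-r**2 + 55*r) = 4 - r**2 + 55*r)
(j + f(0))**2 = (-41 + (4 - 1*0**2 + 55*0))**2 = (-41 + (4 - 1*0 + 0))**2 = (-41 + (4 + 0 + 0))**2 = (-41 + 4)**2 = (-37)**2 = 1369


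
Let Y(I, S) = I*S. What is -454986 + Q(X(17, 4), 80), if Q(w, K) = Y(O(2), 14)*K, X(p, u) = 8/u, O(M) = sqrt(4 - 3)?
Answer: -453866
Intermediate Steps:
O(M) = 1 (O(M) = sqrt(1) = 1)
Q(w, K) = 14*K (Q(w, K) = (1*14)*K = 14*K)
-454986 + Q(X(17, 4), 80) = -454986 + 14*80 = -454986 + 1120 = -453866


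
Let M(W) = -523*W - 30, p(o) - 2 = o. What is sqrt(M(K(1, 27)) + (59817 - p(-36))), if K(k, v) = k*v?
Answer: 10*sqrt(457) ≈ 213.78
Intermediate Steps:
p(o) = 2 + o
M(W) = -30 - 523*W
sqrt(M(K(1, 27)) + (59817 - p(-36))) = sqrt((-30 - 523*27) + (59817 - (2 - 36))) = sqrt((-30 - 523*27) + (59817 - 1*(-34))) = sqrt((-30 - 14121) + (59817 + 34)) = sqrt(-14151 + 59851) = sqrt(45700) = 10*sqrt(457)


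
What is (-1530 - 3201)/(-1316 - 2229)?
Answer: 4731/3545 ≈ 1.3346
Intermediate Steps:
(-1530 - 3201)/(-1316 - 2229) = -4731/(-3545) = -4731*(-1/3545) = 4731/3545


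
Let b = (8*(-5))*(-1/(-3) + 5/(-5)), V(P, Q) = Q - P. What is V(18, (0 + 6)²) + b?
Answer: 134/3 ≈ 44.667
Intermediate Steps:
b = 80/3 (b = -40*(-1*(-⅓) + 5*(-⅕)) = -40*(⅓ - 1) = -40*(-⅔) = 80/3 ≈ 26.667)
V(18, (0 + 6)²) + b = ((0 + 6)² - 1*18) + 80/3 = (6² - 18) + 80/3 = (36 - 18) + 80/3 = 18 + 80/3 = 134/3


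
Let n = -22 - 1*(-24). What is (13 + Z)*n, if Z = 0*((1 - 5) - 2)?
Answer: 26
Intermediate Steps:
n = 2 (n = -22 + 24 = 2)
Z = 0 (Z = 0*(-4 - 2) = 0*(-6) = 0)
(13 + Z)*n = (13 + 0)*2 = 13*2 = 26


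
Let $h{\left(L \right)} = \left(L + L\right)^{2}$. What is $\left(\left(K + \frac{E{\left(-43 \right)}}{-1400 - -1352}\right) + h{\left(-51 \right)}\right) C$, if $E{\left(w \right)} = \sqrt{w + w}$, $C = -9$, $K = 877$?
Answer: $-101529 + \frac{3 i \sqrt{86}}{16} \approx -1.0153 \cdot 10^{5} + 1.7388 i$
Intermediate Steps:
$E{\left(w \right)} = \sqrt{2} \sqrt{w}$ ($E{\left(w \right)} = \sqrt{2 w} = \sqrt{2} \sqrt{w}$)
$h{\left(L \right)} = 4 L^{2}$ ($h{\left(L \right)} = \left(2 L\right)^{2} = 4 L^{2}$)
$\left(\left(K + \frac{E{\left(-43 \right)}}{-1400 - -1352}\right) + h{\left(-51 \right)}\right) C = \left(\left(877 + \frac{\sqrt{2} \sqrt{-43}}{-1400 - -1352}\right) + 4 \left(-51\right)^{2}\right) \left(-9\right) = \left(\left(877 + \frac{\sqrt{2} i \sqrt{43}}{-1400 + 1352}\right) + 4 \cdot 2601\right) \left(-9\right) = \left(\left(877 + \frac{i \sqrt{86}}{-48}\right) + 10404\right) \left(-9\right) = \left(\left(877 + i \sqrt{86} \left(- \frac{1}{48}\right)\right) + 10404\right) \left(-9\right) = \left(\left(877 - \frac{i \sqrt{86}}{48}\right) + 10404\right) \left(-9\right) = \left(11281 - \frac{i \sqrt{86}}{48}\right) \left(-9\right) = -101529 + \frac{3 i \sqrt{86}}{16}$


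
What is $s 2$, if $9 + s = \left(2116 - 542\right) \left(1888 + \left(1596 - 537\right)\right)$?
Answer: $9277138$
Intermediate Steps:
$s = 4638569$ ($s = -9 + \left(2116 - 542\right) \left(1888 + \left(1596 - 537\right)\right) = -9 + 1574 \left(1888 + 1059\right) = -9 + 1574 \cdot 2947 = -9 + 4638578 = 4638569$)
$s 2 = 4638569 \cdot 2 = 9277138$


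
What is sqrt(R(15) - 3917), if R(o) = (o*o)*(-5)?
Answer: I*sqrt(5042) ≈ 71.007*I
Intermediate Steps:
R(o) = -5*o**2 (R(o) = o**2*(-5) = -5*o**2)
sqrt(R(15) - 3917) = sqrt(-5*15**2 - 3917) = sqrt(-5*225 - 3917) = sqrt(-1125 - 3917) = sqrt(-5042) = I*sqrt(5042)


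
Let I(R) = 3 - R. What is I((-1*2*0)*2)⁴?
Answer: 81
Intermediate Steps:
I((-1*2*0)*2)⁴ = (3 - -1*2*0*2)⁴ = (3 - (-2*0)*2)⁴ = (3 - 0*2)⁴ = (3 - 1*0)⁴ = (3 + 0)⁴ = 3⁴ = 81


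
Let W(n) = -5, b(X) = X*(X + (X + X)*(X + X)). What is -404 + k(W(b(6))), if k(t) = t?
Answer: -409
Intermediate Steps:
b(X) = X*(X + 4*X**2) (b(X) = X*(X + (2*X)*(2*X)) = X*(X + 4*X**2))
-404 + k(W(b(6))) = -404 - 5 = -409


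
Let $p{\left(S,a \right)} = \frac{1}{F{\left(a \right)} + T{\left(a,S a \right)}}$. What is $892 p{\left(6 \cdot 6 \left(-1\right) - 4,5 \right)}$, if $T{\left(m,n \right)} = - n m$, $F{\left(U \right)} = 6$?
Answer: $\frac{446}{503} \approx 0.88668$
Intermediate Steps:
$T{\left(m,n \right)} = - m n$
$p{\left(S,a \right)} = \frac{1}{6 - S a^{2}}$ ($p{\left(S,a \right)} = \frac{1}{6 - a S a} = \frac{1}{6 - S a^{2}}$)
$892 p{\left(6 \cdot 6 \left(-1\right) - 4,5 \right)} = 892 \left(- \frac{1}{-6 + \left(6 \cdot 6 \left(-1\right) - 4\right) 5^{2}}\right) = 892 \left(- \frac{1}{-6 + \left(36 \left(-1\right) - 4\right) 25}\right) = 892 \left(- \frac{1}{-6 + \left(-36 - 4\right) 25}\right) = 892 \left(- \frac{1}{-6 - 1000}\right) = 892 \left(- \frac{1}{-1006}\right) = 892 \left(\left(-1\right) \left(- \frac{1}{1006}\right)\right) = 892 \cdot \frac{1}{1006} = \frac{446}{503}$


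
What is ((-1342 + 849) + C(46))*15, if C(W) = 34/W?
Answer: -169830/23 ≈ -7383.9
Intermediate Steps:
((-1342 + 849) + C(46))*15 = ((-1342 + 849) + 34/46)*15 = (-493 + 34*(1/46))*15 = (-493 + 17/23)*15 = -11322/23*15 = -169830/23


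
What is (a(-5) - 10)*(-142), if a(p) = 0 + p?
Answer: 2130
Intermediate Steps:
a(p) = p
(a(-5) - 10)*(-142) = (-5 - 10)*(-142) = -15*(-142) = 2130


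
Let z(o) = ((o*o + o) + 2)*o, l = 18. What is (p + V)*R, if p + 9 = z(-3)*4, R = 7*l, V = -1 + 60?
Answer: -5796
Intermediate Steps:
V = 59
z(o) = o*(2 + o + o²) (z(o) = ((o² + o) + 2)*o = ((o + o²) + 2)*o = (2 + o + o²)*o = o*(2 + o + o²))
R = 126 (R = 7*18 = 126)
p = -105 (p = -9 - 3*(2 - 3 + (-3)²)*4 = -9 - 3*(2 - 3 + 9)*4 = -9 - 3*8*4 = -9 - 24*4 = -9 - 96 = -105)
(p + V)*R = (-105 + 59)*126 = -46*126 = -5796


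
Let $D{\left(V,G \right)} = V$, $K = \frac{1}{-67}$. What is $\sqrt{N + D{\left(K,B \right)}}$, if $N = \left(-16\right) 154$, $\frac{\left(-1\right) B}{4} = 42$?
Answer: $\frac{i \sqrt{11060963}}{67} \approx 49.639 i$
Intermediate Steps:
$B = -168$ ($B = \left(-4\right) 42 = -168$)
$K = - \frac{1}{67} \approx -0.014925$
$N = -2464$
$\sqrt{N + D{\left(K,B \right)}} = \sqrt{-2464 - \frac{1}{67}} = \sqrt{- \frac{165089}{67}} = \frac{i \sqrt{11060963}}{67}$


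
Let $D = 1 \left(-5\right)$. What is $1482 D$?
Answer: $-7410$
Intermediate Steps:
$D = -5$
$1482 D = 1482 \left(-5\right) = -7410$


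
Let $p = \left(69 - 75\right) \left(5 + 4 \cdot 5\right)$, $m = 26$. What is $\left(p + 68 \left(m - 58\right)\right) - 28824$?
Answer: $-31150$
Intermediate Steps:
$p = -150$ ($p = - 6 \left(5 + 20\right) = \left(-6\right) 25 = -150$)
$\left(p + 68 \left(m - 58\right)\right) - 28824 = \left(-150 + 68 \left(26 - 58\right)\right) - 28824 = \left(-150 + 68 \left(-32\right)\right) - 28824 = \left(-150 - 2176\right) - 28824 = -2326 - 28824 = -31150$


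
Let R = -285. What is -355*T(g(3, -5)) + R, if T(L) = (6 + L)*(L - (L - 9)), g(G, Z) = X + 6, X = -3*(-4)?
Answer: -76965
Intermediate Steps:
X = 12
g(G, Z) = 18 (g(G, Z) = 12 + 6 = 18)
T(L) = 54 + 9*L (T(L) = (6 + L)*(L - (-9 + L)) = (6 + L)*(L + (9 - L)) = (6 + L)*9 = 54 + 9*L)
-355*T(g(3, -5)) + R = -355*(54 + 9*18) - 285 = -355*(54 + 162) - 285 = -355*216 - 285 = -76680 - 285 = -76965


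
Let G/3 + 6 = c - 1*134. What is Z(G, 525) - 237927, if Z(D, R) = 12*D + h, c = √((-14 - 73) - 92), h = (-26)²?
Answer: -242291 + 36*I*√179 ≈ -2.4229e+5 + 481.65*I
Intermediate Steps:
h = 676
c = I*√179 (c = √(-87 - 92) = √(-179) = I*√179 ≈ 13.379*I)
G = -420 + 3*I*√179 (G = -18 + 3*(I*√179 - 1*134) = -18 + 3*(I*√179 - 134) = -18 + 3*(-134 + I*√179) = -18 + (-402 + 3*I*√179) = -420 + 3*I*√179 ≈ -420.0 + 40.137*I)
Z(D, R) = 676 + 12*D (Z(D, R) = 12*D + 676 = 676 + 12*D)
Z(G, 525) - 237927 = (676 + 12*(-420 + 3*I*√179)) - 237927 = (676 + (-5040 + 36*I*√179)) - 237927 = (-4364 + 36*I*√179) - 237927 = -242291 + 36*I*√179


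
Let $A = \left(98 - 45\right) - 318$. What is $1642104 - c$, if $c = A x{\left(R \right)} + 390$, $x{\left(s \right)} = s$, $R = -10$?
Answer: $1639064$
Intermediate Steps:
$A = -265$ ($A = 53 - 318 = -265$)
$c = 3040$ ($c = \left(-265\right) \left(-10\right) + 390 = 2650 + 390 = 3040$)
$1642104 - c = 1642104 - 3040 = 1639064$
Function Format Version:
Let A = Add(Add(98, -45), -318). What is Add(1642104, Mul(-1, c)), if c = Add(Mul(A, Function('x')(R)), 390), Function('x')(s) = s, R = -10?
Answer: 1639064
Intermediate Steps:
A = -265 (A = Add(53, -318) = -265)
c = 3040 (c = Add(Mul(-265, -10), 390) = Add(2650, 390) = 3040)
Add(1642104, Mul(-1, c)) = Add(1642104, Mul(-1, 3040)) = Add(1642104, -3040) = 1639064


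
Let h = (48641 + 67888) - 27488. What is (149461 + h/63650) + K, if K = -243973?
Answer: -6015599759/63650 ≈ -94511.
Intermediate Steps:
h = 89041 (h = 116529 - 27488 = 89041)
(149461 + h/63650) + K = (149461 + 89041/63650) - 243973 = 9513281691/63650 - 243973 = -6015599759/63650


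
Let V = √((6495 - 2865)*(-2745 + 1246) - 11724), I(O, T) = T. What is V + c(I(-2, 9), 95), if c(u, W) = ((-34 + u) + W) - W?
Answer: -25 + I*√5453094 ≈ -25.0 + 2335.2*I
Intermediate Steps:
V = I*√5453094 (V = √(3630*(-1499) - 11724) = √(-5441370 - 11724) = √(-5453094) = I*√5453094 ≈ 2335.2*I)
c(u, W) = -34 + u (c(u, W) = (-34 + W + u) - W = -34 + u)
V + c(I(-2, 9), 95) = I*√5453094 + (-34 + 9) = I*√5453094 - 25 = -25 + I*√5453094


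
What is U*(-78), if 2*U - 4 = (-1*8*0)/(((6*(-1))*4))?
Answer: -156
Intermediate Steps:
U = 2 (U = 2 + ((-1*8*0)/(((6*(-1))*4)))/2 = 2 + ((-8*0)/((-6*4)))/2 = 2 + (0/(-24))/2 = 2 + (0*(-1/24))/2 = 2 + (½)*0 = 2 + 0 = 2)
U*(-78) = 2*(-78) = -156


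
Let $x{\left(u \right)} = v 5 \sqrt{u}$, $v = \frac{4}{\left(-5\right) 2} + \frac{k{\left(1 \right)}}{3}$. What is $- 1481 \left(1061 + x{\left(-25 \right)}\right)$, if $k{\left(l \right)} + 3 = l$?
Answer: $-1571341 + \frac{118480 i}{3} \approx -1.5713 \cdot 10^{6} + 39493.0 i$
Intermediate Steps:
$k{\left(l \right)} = -3 + l$
$v = - \frac{16}{15}$ ($v = \frac{4}{\left(-5\right) 2} + \frac{-3 + 1}{3} = \frac{4}{-10} - \frac{2}{3} = 4 \left(- \frac{1}{10}\right) - \frac{2}{3} = - \frac{2}{5} - \frac{2}{3} = - \frac{16}{15} \approx -1.0667$)
$x{\left(u \right)} = - \frac{16 \sqrt{u}}{3}$ ($x{\left(u \right)} = - \frac{16 \cdot 5 \sqrt{u}}{15} = - \frac{16 \sqrt{u}}{3}$)
$- 1481 \left(1061 + x{\left(-25 \right)}\right) = - 1481 \left(1061 - \frac{16 \sqrt{-25}}{3}\right) = - 1481 \left(1061 - \frac{16 \cdot 5 i}{3}\right) = - 1481 \left(1061 - \frac{80 i}{3}\right) = -1571341 + \frac{118480 i}{3}$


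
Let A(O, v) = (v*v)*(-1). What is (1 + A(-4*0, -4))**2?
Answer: 225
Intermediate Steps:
A(O, v) = -v**2 (A(O, v) = v**2*(-1) = -v**2)
(1 + A(-4*0, -4))**2 = (1 - 1*(-4)**2)**2 = (1 - 1*16)**2 = (1 - 16)**2 = (-15)**2 = 225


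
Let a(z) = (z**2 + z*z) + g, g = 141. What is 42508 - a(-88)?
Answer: 26879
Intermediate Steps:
a(z) = 141 + 2*z**2 (a(z) = (z**2 + z*z) + 141 = (z**2 + z**2) + 141 = 2*z**2 + 141 = 141 + 2*z**2)
42508 - a(-88) = 42508 - (141 + 2*(-88)**2) = 42508 - (141 + 2*7744) = 42508 - (141 + 15488) = 42508 - 1*15629 = 42508 - 15629 = 26879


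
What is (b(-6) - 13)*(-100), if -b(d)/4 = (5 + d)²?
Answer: 1700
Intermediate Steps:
b(d) = -4*(5 + d)²
(b(-6) - 13)*(-100) = (-4*(5 - 6)² - 13)*(-100) = (-4*(-1)² - 13)*(-100) = (-4*1 - 13)*(-100) = (-4 - 13)*(-100) = -17*(-100) = 1700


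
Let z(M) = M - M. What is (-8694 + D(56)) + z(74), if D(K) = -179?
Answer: -8873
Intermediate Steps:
z(M) = 0
(-8694 + D(56)) + z(74) = (-8694 - 179) + 0 = -8873 + 0 = -8873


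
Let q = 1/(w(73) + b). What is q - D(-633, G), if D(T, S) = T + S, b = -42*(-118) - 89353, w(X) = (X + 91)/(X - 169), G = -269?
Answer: 1827063214/2025569 ≈ 902.00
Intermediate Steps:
w(X) = (91 + X)/(-169 + X)
b = -84397 (b = 4956 - 89353 = -84397)
D(T, S) = S + T
q = -24/2025569 (q = 1/((91 + 73)/(-169 + 73) - 84397) = 1/(164/(-96) - 84397) = 1/(-1/96*164 - 84397) = 1/(-41/24 - 84397) = 1/(-2025569/24) = -24/2025569 ≈ -1.1849e-5)
q - D(-633, G) = -24/2025569 - (-269 - 633) = -24/2025569 - 1*(-902) = -24/2025569 + 902 = 1827063214/2025569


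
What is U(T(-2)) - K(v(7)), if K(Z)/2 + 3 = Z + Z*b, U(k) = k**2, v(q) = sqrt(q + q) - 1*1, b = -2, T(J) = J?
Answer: 8 + 2*sqrt(14) ≈ 15.483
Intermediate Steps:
v(q) = -1 + sqrt(2)*sqrt(q) (v(q) = sqrt(2*q) - 1 = sqrt(2)*sqrt(q) - 1 = -1 + sqrt(2)*sqrt(q))
K(Z) = -6 - 2*Z (K(Z) = -6 + 2*(Z + Z*(-2)) = -6 + 2*(Z - 2*Z) = -6 + 2*(-Z) = -6 - 2*Z)
U(T(-2)) - K(v(7)) = (-2)**2 - (-6 - 2*(-1 + sqrt(2)*sqrt(7))) = 4 - (-6 - 2*(-1 + sqrt(14))) = 4 - (-6 + (2 - 2*sqrt(14))) = 4 - (-4 - 2*sqrt(14)) = 4 + (4 + 2*sqrt(14)) = 8 + 2*sqrt(14)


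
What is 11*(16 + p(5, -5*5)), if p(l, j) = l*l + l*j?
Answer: -924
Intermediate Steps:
p(l, j) = l² + j*l
11*(16 + p(5, -5*5)) = 11*(16 + 5*(-5*5 + 5)) = 11*(16 + 5*(-25 + 5)) = 11*(16 + 5*(-20)) = 11*(16 - 100) = 11*(-84) = -924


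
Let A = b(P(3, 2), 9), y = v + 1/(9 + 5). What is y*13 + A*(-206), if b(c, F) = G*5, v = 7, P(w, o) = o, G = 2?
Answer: -27553/14 ≈ -1968.1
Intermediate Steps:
y = 99/14 (y = 7 + 1/(9 + 5) = 7 + 1/14 = 99/14 ≈ 7.0714)
b(c, F) = 10 (b(c, F) = 2*5 = 10)
A = 10
y*13 + A*(-206) = (99/14)*13 + 10*(-206) = 1287/14 - 2060 = -27553/14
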